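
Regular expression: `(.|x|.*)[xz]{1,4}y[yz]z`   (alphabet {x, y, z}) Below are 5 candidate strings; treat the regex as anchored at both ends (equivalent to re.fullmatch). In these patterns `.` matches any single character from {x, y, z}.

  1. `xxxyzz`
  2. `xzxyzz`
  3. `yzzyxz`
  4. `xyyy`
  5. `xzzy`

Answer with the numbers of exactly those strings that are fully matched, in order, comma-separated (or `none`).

1. `xxxyzz` → match
2. `xzxyzz` → match
3. `yzzyxz` → no match
4. `xyyy` → no match — must end with `z`
5. `xzzy` → no match — must end with `z`

1, 2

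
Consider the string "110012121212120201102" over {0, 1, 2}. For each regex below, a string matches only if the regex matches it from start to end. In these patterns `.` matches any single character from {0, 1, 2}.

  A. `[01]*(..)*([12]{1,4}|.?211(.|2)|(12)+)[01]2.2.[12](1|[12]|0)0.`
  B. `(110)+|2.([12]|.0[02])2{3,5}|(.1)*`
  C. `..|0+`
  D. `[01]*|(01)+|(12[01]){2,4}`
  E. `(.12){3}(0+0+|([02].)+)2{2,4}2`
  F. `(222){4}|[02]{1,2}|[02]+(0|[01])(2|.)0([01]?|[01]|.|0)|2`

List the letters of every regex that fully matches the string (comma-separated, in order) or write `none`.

A → match
B → no match
C → no match
D → no match
E → no match — must end with "22"
F → no match

A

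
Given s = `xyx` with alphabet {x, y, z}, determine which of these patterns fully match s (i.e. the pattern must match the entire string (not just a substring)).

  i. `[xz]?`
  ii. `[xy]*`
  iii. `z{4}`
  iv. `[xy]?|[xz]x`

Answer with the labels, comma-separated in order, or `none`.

i → no match
ii → match
iii → no match — must start with `z`
iv → no match

ii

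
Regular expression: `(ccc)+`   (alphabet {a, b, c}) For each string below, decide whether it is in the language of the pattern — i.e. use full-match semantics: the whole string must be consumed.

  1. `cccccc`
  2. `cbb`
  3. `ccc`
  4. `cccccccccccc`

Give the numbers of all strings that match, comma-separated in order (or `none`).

1, 3, 4

1 → match
2 → no match — must start with `ccc`
3 → match
4 → match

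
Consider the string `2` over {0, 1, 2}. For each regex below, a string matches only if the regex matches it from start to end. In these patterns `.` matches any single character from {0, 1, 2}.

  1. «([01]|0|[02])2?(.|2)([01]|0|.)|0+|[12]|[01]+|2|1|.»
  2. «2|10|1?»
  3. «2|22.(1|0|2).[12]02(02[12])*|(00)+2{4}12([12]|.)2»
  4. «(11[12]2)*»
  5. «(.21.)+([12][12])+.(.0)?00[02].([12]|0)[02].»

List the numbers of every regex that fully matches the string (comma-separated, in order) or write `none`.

1, 2, 3

1 → match
2 → match
3 → match
4 → no match
5 → no match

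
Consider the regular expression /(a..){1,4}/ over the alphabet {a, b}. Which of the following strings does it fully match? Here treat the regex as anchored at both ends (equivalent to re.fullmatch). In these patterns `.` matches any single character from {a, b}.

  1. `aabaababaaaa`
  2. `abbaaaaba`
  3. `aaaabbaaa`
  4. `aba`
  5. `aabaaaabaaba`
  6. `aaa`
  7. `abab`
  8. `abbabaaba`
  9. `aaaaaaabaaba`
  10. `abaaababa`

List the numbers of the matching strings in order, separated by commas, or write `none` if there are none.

1, 2, 3, 4, 5, 6, 8, 9, 10

1 → match
2 → match
3 → match
4 → match
5 → match
6 → match
7 → no match
8 → match
9 → match
10 → match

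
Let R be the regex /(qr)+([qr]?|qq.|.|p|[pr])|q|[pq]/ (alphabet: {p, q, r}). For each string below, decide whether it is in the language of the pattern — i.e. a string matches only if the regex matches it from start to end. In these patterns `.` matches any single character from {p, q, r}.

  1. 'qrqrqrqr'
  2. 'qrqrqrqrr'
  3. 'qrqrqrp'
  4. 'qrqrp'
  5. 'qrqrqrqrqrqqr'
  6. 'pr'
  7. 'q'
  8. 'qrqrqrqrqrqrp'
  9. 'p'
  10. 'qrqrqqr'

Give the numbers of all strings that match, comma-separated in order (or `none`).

1 → match
2 → match
3 → match
4 → match
5 → match
6 → no match
7 → match
8 → match
9 → match
10 → match

1, 2, 3, 4, 5, 7, 8, 9, 10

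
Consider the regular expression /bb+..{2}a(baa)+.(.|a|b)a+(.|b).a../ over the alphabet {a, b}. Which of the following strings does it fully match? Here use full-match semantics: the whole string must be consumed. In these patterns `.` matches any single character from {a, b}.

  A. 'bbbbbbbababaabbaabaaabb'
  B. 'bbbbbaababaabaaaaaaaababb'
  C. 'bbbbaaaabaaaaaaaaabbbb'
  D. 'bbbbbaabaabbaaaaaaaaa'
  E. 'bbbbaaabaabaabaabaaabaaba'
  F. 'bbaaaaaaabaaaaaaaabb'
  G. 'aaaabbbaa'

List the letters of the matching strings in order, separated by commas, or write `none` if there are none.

A → no match
B → match
C → no match
D → match
E → match
F → no match
G → no match — must start with 'bb'

B, D, E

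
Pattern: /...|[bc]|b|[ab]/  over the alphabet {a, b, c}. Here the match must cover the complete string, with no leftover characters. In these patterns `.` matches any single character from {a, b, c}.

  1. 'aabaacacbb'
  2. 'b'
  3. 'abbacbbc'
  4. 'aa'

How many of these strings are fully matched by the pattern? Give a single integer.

1

1 → no match
2 → match
3 → no match
4 → no match
Total matched: 1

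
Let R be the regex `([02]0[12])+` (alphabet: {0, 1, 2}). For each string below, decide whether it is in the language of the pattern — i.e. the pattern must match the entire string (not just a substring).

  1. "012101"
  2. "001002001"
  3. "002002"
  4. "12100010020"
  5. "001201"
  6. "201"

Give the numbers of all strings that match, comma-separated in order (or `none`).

1 → no match
2 → match
3 → match
4 → no match
5 → match
6 → match

2, 3, 5, 6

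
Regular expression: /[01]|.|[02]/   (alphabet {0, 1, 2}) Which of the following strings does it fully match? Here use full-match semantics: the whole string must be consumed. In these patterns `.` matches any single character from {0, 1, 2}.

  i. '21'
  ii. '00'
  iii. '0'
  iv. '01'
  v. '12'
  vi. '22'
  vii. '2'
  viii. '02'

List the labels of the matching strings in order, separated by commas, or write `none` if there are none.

i → no match
ii → no match
iii → match
iv → no match
v → no match
vi → no match
vii → match
viii → no match

iii, vii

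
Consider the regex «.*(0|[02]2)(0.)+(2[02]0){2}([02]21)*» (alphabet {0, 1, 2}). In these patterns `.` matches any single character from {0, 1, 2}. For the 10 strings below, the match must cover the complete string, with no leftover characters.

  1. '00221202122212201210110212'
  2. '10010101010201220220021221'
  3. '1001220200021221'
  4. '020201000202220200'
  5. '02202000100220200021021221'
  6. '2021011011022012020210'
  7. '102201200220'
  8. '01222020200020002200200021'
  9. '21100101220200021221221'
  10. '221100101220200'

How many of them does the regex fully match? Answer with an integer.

1 → no match
2 → match
3 → match
4 → match
5 → match
6 → no match
7 → match
8 → match
9 → match
10 → match
Total matched: 8

8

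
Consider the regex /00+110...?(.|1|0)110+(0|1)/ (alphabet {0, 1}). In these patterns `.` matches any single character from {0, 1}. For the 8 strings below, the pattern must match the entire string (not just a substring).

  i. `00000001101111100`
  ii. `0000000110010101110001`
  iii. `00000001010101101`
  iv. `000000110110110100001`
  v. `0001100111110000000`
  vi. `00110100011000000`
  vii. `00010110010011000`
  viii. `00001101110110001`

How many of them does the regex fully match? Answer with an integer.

i → match
ii → no match
iii → no match
iv → no match
v → match
vi → match
vii → no match
viii → match
Total matched: 4

4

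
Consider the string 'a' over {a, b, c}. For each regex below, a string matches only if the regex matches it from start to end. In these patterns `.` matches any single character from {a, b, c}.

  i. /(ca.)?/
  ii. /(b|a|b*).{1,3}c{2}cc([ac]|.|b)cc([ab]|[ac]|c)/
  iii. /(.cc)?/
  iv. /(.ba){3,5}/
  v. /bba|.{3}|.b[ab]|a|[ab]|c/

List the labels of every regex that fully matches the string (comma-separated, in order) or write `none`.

i → no match
ii → no match
iii → no match
iv → no match — must end with 'ba'
v → match

v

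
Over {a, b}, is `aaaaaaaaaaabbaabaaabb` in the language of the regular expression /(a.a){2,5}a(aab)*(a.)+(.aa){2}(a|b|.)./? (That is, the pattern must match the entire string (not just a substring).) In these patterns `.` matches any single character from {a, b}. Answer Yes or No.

No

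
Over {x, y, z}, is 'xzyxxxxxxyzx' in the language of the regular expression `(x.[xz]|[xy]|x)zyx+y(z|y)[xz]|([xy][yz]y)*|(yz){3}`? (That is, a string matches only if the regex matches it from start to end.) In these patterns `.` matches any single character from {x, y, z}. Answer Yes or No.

Yes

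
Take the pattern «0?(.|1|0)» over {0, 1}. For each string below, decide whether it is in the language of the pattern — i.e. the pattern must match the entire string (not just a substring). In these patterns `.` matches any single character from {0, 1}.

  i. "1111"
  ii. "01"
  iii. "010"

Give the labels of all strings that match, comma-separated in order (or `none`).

i → no match
ii → match
iii → no match

ii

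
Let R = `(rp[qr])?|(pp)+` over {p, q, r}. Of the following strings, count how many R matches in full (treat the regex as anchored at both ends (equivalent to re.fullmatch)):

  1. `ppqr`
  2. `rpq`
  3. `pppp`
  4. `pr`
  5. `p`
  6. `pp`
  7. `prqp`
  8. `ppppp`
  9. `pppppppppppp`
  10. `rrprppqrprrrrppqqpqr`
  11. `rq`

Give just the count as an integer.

4

1 → no match
2 → match
3 → match
4 → no match
5 → no match
6 → match
7 → no match
8 → no match
9 → match
10 → no match
11 → no match
Total matched: 4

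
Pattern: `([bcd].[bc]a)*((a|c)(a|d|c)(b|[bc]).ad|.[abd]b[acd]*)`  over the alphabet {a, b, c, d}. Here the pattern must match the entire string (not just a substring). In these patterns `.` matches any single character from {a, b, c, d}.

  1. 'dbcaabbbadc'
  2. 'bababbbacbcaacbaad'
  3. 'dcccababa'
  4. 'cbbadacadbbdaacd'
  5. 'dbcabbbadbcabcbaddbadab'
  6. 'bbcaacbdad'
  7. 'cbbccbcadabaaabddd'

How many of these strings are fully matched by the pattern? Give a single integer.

1 → no match
2 → match
3 → no match
4 → match
5 → match
6 → match
7 → no match
Total matched: 4

4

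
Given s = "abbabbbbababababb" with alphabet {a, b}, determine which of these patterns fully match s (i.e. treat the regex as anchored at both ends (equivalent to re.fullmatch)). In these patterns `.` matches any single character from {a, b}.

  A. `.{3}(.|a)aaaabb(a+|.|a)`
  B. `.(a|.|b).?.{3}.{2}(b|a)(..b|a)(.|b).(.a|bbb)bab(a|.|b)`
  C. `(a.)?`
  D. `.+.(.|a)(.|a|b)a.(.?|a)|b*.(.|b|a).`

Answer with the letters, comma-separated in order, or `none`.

B, D

A → no match
B → match
C → no match
D → match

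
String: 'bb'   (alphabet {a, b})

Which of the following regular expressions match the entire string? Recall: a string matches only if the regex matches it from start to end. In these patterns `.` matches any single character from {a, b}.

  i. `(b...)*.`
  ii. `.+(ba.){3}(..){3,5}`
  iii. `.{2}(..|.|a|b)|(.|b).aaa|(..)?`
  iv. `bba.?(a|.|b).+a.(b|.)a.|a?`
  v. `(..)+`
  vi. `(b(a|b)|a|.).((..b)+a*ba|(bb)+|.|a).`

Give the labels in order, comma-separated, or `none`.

iii, v

i → no match
ii → no match
iii → match
iv → no match
v → match
vi → no match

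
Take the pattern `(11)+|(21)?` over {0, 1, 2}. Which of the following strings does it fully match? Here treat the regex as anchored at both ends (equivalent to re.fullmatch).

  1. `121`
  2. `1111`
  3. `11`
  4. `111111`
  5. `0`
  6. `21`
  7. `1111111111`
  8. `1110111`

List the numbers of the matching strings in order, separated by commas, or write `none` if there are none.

1 → no match
2 → match
3 → match
4 → match
5 → no match
6 → match
7 → match
8 → no match

2, 3, 4, 6, 7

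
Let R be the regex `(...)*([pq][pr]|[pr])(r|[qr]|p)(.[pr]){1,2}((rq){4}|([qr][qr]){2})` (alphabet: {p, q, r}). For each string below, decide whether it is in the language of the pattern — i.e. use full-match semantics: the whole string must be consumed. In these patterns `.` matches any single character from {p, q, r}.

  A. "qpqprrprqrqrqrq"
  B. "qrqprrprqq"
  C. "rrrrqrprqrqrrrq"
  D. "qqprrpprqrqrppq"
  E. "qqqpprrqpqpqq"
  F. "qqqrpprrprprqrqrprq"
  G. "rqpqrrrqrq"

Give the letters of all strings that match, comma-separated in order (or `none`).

A

A → match
B. "qrqprrprqq" → no match
C → no match
D → no match
E → no match
F → no match
G. "rqpqrrrqrq" → no match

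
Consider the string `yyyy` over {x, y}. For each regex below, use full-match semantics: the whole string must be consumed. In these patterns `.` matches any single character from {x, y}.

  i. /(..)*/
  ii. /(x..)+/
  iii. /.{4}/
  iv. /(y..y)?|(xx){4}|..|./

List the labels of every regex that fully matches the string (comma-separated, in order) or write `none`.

i → match
ii → no match — must start with `x`
iii → match
iv → match

i, iii, iv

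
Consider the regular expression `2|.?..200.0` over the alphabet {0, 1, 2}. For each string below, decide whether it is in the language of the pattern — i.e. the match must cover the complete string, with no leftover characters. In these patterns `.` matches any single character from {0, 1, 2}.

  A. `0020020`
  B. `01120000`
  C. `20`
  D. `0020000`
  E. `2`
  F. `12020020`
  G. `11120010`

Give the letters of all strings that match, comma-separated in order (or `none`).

A → match
B → match
C → no match
D → match
E → match
F → match
G → match

A, B, D, E, F, G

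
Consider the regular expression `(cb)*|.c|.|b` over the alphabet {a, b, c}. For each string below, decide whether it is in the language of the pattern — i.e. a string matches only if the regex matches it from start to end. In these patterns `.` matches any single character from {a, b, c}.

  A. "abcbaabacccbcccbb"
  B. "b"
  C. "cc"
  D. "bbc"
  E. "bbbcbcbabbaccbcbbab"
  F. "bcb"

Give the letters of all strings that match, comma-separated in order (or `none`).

B, C

A → no match
B → match
C → match
D → no match
E → no match
F → no match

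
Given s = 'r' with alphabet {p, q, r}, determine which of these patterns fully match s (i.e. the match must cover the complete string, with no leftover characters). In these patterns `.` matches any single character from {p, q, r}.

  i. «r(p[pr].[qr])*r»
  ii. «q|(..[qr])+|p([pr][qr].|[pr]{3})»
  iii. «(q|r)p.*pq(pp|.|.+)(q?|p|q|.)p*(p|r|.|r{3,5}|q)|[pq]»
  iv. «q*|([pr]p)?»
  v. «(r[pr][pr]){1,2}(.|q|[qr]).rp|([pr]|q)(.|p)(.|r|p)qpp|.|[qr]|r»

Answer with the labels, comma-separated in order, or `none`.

v

i → no match
ii → no match
iii → no match
iv → no match
v → match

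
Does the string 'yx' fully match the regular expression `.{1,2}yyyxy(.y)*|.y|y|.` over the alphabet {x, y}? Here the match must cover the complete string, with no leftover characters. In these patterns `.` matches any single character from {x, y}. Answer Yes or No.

No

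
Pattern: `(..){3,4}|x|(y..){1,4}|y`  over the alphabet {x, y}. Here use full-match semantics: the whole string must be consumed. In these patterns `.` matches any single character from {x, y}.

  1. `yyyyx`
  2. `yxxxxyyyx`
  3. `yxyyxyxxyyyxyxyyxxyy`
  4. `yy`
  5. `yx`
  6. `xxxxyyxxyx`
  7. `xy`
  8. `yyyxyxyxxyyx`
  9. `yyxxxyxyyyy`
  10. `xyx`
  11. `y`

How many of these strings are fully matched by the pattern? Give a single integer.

1

1 → no match
2 → no match
3 → no match
4 → no match
5 → no match
6 → no match
7 → no match
8 → no match
9 → no match
10 → no match
11 → match
Total matched: 1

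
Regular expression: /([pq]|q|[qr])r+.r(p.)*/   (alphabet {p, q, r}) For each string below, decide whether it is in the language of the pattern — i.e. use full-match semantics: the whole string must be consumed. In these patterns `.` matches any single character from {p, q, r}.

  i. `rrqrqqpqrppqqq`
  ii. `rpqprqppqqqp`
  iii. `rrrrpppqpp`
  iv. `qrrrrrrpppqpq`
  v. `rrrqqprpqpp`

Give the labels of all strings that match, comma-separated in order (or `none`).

iii, iv

i → no match
ii. `rpqprqppqqqp` → no match
iii. `rrrrpppqpp` → match
iv → match
v. `rrrqqprpqpp` → no match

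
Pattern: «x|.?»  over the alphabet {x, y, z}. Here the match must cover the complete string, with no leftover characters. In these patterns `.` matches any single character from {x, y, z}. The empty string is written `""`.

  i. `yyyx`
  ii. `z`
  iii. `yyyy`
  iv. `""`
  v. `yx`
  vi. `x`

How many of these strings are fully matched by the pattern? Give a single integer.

3

i → no match
ii → match
iii → no match
iv → match
v → no match
vi → match
Total matched: 3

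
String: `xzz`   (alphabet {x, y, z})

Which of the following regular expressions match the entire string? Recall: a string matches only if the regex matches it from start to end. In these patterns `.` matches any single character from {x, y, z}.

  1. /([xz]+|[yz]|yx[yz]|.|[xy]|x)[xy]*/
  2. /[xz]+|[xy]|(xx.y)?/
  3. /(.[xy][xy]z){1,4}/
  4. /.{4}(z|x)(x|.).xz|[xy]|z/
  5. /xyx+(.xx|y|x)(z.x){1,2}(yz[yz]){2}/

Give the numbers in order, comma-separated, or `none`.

1, 2

1 → match
2 → match
3 → no match
4 → no match
5 → no match — must start with `xyx`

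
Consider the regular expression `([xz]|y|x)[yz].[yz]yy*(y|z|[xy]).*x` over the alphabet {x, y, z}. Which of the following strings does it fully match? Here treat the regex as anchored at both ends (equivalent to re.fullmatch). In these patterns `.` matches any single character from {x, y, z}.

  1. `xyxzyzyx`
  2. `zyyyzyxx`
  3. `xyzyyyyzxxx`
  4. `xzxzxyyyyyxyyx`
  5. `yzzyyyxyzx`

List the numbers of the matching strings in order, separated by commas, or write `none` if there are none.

1 → match
2 → no match
3 → match
4 → no match
5 → match

1, 3, 5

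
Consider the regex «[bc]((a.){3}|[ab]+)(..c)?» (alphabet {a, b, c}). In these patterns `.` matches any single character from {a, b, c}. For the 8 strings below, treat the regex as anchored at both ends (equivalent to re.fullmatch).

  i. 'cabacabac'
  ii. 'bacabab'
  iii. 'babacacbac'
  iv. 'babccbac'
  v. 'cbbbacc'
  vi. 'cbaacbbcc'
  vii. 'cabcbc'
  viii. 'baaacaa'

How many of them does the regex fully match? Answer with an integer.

5

i. 'cabacabac' → no match
ii. 'bacabab' → match
iii. 'babacacbac' → match
iv. 'babccbac' → no match
v. 'cbbbacc' → match
vi. 'cbaacbbcc' → no match
vii. 'cabcbc' → match
viii. 'baaacaa' → match
Total matched: 5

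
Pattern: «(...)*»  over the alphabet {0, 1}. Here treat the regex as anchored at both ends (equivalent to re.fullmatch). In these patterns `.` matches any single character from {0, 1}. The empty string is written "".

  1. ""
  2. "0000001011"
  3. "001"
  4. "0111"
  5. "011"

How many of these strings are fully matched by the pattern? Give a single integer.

1 → match
2 → no match
3 → match
4 → no match
5 → match
Total matched: 3

3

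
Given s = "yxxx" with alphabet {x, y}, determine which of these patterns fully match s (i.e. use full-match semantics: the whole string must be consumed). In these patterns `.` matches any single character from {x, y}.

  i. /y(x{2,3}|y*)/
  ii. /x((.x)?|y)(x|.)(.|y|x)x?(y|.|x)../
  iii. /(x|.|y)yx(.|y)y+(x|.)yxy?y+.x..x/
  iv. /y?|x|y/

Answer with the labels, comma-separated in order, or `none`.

i

i → match
ii → no match — must start with "x"
iii → no match
iv → no match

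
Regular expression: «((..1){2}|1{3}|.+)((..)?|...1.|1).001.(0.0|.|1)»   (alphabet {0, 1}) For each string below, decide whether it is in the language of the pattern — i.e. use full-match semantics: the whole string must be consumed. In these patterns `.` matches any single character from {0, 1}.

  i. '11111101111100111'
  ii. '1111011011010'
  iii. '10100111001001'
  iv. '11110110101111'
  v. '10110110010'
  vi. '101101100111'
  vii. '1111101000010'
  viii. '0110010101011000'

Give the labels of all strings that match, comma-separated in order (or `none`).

i → match
ii → no match
iii → no match
iv → no match
v → no match
vi → match
vii → no match
viii → no match

i, vi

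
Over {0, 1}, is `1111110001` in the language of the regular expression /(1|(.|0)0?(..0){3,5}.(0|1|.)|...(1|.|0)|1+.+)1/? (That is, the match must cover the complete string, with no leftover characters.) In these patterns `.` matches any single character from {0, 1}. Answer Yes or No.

Yes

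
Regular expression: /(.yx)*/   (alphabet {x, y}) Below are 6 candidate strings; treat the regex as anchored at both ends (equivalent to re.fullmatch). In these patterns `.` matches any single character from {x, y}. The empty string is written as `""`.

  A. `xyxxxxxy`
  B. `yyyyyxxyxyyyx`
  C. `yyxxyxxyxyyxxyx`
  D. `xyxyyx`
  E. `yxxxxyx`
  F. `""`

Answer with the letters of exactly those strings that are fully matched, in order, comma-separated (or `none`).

C, D, F

A. `xyxxxxxy` → no match
B → no match
C → match
D. `xyxyyx` → match
E. `yxxxxyx` → no match
F. `""` → match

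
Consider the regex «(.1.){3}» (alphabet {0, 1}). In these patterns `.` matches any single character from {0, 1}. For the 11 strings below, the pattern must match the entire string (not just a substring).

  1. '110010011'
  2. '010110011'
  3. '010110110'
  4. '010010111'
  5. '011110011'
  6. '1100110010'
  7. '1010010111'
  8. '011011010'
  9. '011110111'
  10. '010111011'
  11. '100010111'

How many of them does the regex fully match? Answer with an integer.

1. '110010011' → match
2. '010110011' → match
3. '010110110' → match
4. '010010111' → match
5. '011110011' → match
6. '1100110010' → no match
7. '1010010111' → no match
8. '011011010' → match
9. '011110111' → match
10. '010111011' → match
11. '100010111' → no match
Total matched: 8

8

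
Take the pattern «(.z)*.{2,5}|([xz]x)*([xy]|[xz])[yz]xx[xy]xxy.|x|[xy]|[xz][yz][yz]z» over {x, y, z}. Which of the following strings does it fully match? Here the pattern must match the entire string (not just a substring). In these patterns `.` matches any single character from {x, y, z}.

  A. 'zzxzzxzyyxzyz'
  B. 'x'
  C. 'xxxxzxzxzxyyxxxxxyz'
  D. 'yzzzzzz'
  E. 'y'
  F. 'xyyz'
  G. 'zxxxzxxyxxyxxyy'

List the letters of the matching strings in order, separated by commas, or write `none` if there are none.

A → no match
B → match
C → match
D → match
E → match
F → match
G → match

B, C, D, E, F, G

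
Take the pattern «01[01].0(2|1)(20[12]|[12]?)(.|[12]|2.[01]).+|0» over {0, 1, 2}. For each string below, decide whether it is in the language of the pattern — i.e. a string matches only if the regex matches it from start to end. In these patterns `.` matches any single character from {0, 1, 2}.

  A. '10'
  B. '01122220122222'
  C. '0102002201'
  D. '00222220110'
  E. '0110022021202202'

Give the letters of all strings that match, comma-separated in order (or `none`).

A. '10' → no match
B → no match
C. '0102002201' → no match
D. '00222220110' → no match
E → match

E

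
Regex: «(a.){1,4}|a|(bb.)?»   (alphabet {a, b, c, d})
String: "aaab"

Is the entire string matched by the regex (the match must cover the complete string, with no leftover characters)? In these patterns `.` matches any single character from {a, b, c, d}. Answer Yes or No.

Yes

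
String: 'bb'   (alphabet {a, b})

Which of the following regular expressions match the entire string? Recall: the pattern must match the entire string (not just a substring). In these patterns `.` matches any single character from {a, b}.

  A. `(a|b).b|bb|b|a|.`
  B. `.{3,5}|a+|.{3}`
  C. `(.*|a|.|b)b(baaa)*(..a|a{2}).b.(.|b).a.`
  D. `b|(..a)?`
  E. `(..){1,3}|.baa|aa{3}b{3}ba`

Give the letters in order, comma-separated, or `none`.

A, E

A → match
B → no match
C → no match
D → no match
E → match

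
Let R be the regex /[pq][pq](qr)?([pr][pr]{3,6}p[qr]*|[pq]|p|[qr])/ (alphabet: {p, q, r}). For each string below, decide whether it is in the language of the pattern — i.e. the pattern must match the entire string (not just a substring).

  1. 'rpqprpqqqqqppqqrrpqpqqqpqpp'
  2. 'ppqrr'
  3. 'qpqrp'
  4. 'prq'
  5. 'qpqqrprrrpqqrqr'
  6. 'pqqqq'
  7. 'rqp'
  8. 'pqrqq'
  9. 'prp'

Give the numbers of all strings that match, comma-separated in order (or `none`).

2, 3

1 → no match
2 → match
3 → match
4 → no match
5 → no match
6 → no match
7 → no match
8 → no match
9 → no match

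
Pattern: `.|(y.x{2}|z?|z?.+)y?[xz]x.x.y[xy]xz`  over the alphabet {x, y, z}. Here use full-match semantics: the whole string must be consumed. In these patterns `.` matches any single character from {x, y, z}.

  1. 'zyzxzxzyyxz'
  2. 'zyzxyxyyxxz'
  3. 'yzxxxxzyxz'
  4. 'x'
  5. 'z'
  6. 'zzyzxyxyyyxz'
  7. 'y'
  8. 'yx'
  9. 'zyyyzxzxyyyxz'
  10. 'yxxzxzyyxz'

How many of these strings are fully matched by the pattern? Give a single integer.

8

1 → match
2 → match
3 → no match
4 → match
5 → match
6 → match
7 → match
8 → no match
9 → match
10 → match
Total matched: 8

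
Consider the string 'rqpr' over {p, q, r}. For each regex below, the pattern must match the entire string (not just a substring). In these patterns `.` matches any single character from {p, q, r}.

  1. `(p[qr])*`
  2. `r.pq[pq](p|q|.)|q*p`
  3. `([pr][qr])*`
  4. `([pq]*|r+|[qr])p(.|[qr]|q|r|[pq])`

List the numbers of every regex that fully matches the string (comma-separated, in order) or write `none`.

3

1 → no match
2 → no match
3 → match
4 → no match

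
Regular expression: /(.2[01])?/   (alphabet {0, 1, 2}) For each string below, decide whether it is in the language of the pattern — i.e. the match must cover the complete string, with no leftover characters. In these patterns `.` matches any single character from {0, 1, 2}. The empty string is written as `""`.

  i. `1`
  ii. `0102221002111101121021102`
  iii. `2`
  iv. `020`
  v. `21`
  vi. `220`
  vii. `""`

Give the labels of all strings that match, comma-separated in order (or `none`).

iv, vi, vii

i → no match
ii → no match
iii → no match
iv → match
v → no match
vi → match
vii → match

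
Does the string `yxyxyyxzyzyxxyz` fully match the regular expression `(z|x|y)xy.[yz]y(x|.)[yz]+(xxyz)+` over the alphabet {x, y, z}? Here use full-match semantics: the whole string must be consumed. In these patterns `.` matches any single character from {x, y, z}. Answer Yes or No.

Yes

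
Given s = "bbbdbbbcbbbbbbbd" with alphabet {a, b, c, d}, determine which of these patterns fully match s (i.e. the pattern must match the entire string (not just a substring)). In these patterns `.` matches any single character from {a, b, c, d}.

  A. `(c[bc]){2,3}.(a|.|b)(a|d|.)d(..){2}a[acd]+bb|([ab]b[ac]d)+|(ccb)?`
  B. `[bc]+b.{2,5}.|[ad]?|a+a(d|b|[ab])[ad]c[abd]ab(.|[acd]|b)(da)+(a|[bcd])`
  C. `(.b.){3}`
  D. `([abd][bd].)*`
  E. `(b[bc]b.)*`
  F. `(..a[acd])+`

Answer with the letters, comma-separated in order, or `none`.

A → no match
B → no match
C → no match
D → no match
E → match
F → no match

E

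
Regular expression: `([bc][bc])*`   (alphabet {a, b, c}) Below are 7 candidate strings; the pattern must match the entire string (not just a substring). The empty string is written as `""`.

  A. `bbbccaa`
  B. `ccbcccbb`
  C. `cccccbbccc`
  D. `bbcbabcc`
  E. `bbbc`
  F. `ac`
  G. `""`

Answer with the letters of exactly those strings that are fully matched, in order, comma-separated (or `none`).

A → no match
B → match
C → match
D → no match
E → match
F → no match
G → match

B, C, E, G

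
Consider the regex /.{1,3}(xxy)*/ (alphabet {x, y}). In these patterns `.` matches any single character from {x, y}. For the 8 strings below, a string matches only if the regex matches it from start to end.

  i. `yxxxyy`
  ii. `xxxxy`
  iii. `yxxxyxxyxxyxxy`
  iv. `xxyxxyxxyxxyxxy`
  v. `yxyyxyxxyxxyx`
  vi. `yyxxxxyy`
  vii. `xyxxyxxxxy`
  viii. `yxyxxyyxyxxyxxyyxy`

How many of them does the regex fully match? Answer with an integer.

i. `yxxxyy` → no match
ii. `xxxxy` → match
iii → match
iv → match
v → no match
vi. `yyxxxxyy` → no match
vii. `xyxxyxxxxy` → no match
viii → no match
Total matched: 3

3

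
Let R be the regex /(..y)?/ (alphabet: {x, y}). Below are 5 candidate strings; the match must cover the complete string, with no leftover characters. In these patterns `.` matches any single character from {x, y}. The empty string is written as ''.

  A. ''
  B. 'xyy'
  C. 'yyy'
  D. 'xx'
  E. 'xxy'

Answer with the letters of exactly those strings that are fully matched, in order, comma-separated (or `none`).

A, B, C, E

A → match
B → match
C → match
D → no match
E → match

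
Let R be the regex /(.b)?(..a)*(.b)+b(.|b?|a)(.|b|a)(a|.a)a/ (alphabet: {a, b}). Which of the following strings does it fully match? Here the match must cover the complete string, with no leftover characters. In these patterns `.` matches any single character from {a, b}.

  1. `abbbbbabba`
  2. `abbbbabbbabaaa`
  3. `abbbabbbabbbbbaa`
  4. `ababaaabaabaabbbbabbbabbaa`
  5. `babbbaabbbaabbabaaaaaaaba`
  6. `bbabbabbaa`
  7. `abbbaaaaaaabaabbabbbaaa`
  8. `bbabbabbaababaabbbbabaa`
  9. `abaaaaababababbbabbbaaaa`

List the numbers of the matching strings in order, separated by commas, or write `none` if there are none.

1. `abbbbbabba` → no match — must end with `aa`
2 → no match
3 → match
4 → no match
5 → no match — must end with `aa`
6. `bbabbabbaa` → match
7 → match
8 → match
9 → match

3, 6, 7, 8, 9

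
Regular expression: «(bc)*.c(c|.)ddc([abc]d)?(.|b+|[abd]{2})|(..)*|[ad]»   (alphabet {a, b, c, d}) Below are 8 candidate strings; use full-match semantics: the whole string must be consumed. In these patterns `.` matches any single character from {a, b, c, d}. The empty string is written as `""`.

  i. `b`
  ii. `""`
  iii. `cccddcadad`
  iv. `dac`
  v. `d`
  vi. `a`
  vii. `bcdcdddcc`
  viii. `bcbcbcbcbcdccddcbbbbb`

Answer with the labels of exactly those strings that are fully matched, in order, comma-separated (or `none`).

ii, iii, v, vi, vii, viii

i → no match
ii → match
iii → match
iv → no match
v → match
vi → match
vii → match
viii → match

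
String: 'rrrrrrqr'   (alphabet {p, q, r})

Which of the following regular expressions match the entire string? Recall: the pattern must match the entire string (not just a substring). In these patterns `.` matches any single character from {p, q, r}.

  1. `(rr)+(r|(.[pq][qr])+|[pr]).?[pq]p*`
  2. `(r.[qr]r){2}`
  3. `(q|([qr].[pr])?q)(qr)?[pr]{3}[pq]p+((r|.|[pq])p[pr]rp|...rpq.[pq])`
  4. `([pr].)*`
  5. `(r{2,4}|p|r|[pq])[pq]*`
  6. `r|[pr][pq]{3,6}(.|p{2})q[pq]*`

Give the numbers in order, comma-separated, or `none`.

2

1 → no match
2 → match
3 → no match
4 → no match
5 → no match
6 → no match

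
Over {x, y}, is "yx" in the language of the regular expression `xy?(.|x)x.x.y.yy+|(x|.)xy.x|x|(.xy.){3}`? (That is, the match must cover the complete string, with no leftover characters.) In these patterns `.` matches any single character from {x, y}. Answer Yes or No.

No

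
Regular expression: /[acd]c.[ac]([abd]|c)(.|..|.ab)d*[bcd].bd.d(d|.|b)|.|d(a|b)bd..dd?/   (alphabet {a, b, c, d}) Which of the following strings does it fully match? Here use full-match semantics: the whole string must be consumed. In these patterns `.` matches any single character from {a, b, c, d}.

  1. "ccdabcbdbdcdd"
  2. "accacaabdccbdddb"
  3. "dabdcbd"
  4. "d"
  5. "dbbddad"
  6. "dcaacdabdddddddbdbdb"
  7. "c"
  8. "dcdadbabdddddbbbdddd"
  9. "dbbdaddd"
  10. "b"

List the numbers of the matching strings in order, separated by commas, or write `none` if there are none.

1, 2, 3, 4, 5, 6, 7, 8, 9, 10

1 → match
2 → match
3 → match
4 → match
5 → match
6 → match
7 → match
8 → match
9 → match
10 → match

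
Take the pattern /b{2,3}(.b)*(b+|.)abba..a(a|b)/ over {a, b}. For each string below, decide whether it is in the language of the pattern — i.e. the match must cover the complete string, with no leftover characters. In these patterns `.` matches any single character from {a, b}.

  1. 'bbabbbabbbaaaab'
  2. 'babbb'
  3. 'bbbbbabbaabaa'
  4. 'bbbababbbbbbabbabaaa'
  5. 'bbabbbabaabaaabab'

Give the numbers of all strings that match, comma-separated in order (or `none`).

1 → no match
2 → no match
3 → match
4 → match
5 → no match

3, 4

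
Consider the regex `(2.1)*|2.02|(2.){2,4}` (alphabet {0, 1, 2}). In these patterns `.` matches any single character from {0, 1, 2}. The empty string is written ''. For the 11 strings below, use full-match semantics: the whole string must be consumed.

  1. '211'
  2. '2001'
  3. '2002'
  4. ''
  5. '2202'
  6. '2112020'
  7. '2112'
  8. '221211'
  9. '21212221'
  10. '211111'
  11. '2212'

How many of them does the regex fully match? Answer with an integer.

1 → match
2 → no match
3 → match
4 → match
5 → match
6 → no match
7 → no match
8 → match
9 → match
10 → no match
11 → no match
Total matched: 6

6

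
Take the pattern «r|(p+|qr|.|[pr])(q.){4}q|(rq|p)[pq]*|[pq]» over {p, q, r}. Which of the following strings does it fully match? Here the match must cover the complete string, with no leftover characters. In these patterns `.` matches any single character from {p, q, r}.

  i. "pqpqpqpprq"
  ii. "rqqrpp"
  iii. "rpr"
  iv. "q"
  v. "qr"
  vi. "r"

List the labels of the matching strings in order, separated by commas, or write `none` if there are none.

i → no match
ii → no match
iii → no match
iv → match
v → no match
vi → match

iv, vi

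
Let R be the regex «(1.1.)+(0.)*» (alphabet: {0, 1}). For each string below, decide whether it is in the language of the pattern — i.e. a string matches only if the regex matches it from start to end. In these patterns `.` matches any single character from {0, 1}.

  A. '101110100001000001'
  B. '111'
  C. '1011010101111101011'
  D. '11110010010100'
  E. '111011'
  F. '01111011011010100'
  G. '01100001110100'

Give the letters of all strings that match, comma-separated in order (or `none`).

A → match
B → no match
C → no match
D → no match
E → no match
F → no match — must start with '1'
G → no match — must start with '1'

A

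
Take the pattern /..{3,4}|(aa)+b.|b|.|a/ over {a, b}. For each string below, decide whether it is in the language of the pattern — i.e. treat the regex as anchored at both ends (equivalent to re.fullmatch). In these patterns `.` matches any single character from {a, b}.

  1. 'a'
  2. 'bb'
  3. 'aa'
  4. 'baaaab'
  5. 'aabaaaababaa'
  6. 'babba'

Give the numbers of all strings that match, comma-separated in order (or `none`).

1 → match
2 → no match
3 → no match
4 → no match
5 → no match
6 → match

1, 6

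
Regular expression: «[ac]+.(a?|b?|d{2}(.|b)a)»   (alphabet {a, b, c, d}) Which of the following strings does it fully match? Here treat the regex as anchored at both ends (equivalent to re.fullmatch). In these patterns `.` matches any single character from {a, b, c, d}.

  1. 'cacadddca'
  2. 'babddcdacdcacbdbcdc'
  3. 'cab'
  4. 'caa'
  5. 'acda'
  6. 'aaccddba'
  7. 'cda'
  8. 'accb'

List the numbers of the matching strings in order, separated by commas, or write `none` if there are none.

1, 3, 4, 5, 6, 7, 8

1 → match
2 → no match
3 → match
4 → match
5 → match
6 → match
7 → match
8 → match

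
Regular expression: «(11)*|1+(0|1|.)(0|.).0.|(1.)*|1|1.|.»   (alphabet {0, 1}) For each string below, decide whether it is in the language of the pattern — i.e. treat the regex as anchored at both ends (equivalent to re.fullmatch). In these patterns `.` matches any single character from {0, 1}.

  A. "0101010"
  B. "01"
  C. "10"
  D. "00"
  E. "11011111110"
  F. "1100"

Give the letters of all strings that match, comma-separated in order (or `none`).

C

A → no match
B → no match
C → match
D → no match
E → no match
F → no match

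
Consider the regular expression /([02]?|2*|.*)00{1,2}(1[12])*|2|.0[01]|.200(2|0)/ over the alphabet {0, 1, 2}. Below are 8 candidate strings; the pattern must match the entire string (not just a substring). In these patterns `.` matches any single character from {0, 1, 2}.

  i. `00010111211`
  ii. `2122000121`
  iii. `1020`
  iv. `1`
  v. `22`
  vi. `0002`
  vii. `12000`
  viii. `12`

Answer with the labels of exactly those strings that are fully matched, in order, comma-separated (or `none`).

i → no match
ii → no match
iii → no match
iv → no match
v → no match
vi → no match
vii → match
viii → no match

vii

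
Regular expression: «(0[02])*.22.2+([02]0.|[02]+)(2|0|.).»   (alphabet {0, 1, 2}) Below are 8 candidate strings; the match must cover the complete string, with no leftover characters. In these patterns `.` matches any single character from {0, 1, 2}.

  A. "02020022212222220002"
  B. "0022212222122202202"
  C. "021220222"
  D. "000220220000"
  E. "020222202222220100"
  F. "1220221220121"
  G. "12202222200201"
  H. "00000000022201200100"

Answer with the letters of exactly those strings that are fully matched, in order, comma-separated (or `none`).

A → match
B → no match
C → no match
D → match
E → match
F → no match
G → match
H → no match

A, D, E, G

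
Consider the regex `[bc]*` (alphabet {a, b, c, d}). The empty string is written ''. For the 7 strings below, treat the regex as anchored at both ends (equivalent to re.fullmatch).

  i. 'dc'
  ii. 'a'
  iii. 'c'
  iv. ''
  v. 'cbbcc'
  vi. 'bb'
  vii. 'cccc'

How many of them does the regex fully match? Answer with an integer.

i → no match
ii → no match
iii → match
iv → match
v → match
vi → match
vii → match
Total matched: 5

5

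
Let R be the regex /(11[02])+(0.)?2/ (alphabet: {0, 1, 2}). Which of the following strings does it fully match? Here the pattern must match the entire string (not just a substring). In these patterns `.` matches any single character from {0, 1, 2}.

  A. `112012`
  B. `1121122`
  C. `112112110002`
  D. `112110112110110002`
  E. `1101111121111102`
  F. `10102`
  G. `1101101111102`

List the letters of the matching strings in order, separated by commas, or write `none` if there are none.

A, B, C, D

A → match
B → match
C → match
D → match
E → no match
F → no match — must start with `11`
G → no match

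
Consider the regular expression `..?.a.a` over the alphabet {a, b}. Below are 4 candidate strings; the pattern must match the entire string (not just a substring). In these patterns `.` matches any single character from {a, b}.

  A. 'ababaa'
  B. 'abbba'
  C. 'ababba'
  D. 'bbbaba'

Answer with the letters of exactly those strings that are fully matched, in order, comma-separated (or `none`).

A. 'ababaa' → no match
B. 'abbba' → no match
C. 'ababba' → no match
D. 'bbbaba' → match

D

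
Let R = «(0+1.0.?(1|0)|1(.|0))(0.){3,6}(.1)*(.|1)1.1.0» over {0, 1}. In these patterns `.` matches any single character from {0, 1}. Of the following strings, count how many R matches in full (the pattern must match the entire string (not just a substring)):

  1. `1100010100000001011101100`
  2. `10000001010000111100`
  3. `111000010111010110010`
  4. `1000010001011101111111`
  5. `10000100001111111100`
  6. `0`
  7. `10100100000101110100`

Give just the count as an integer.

2

1 → no match
2 → match
3 → no match
4 → no match — must end with `0`
5 → match
6 → no match
7 → no match
Total matched: 2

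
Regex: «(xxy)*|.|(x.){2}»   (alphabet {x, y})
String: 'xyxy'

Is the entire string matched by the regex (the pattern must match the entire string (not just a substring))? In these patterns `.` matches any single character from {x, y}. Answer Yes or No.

Yes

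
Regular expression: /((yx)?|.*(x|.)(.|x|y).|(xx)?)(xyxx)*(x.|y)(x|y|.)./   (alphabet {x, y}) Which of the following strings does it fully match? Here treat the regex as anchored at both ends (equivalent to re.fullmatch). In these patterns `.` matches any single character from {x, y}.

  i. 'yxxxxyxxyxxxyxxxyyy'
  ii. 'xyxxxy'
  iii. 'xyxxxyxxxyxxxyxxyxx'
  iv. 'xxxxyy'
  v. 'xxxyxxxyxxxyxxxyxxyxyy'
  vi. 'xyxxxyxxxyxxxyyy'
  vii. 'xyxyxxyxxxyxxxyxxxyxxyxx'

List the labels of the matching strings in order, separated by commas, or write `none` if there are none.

i, iii, iv, vi, vii

i → match
ii → no match
iii → match
iv → match
v → no match
vi → match
vii → match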